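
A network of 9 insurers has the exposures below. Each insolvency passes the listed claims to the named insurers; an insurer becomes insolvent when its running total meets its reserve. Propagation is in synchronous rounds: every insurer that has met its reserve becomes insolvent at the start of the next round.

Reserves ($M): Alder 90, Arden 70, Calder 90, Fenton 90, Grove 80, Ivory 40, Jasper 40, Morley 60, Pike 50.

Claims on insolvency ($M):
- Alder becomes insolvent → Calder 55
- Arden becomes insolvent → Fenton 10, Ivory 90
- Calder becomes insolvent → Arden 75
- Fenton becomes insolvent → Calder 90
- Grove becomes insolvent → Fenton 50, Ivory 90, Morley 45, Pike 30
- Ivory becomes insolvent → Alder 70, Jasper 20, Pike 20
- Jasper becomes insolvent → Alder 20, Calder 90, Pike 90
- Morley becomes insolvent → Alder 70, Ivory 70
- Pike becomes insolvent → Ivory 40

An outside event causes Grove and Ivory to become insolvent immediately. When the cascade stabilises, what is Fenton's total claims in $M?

Round 1 — Grove, Ivory become insolvent (initial).
  Alder: +70 → 70 < 90
  Fenton: +50 → 50 < 90
  Jasper: +20 → 20 < 40
  Morley: +45 → 45 < 60
  Pike: +30+20 → 50 ≥ 50
Round 2 — Pike becomes insolvent.
No further insolvencies.

50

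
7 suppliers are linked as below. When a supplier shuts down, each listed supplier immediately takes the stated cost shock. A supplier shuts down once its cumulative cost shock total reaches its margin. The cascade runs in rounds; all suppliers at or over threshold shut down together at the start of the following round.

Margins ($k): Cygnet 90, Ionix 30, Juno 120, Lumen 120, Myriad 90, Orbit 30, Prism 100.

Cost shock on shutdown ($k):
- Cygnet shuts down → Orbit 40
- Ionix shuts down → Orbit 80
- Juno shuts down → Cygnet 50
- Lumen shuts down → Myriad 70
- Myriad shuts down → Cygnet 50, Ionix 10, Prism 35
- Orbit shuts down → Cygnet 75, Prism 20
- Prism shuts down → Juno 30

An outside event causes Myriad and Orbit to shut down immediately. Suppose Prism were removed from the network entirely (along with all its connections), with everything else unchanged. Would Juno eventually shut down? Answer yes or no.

With Prism removed:
Round 1 — Myriad, Orbit shut down (initial).
  Cygnet: +50+75 → 125 ≥ 90
  Ionix: +10 → 10 < 30
Round 2 — Cygnet shuts down.
No further shutdowns.

no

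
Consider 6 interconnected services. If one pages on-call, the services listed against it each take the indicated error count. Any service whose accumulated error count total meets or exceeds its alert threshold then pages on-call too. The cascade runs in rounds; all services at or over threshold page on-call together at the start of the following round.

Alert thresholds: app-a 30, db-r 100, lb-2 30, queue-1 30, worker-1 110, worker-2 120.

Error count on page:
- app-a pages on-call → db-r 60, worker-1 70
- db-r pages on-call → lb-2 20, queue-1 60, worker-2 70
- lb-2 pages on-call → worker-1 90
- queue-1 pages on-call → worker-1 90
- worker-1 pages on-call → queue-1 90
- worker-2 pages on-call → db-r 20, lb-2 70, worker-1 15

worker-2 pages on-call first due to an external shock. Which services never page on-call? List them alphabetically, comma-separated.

Round 1 — worker-2 pages on-call (initial).
  db-r: +20 → 20 < 100
  lb-2: +70 → 70 ≥ 30
  worker-1: +15 → 15 < 110
Round 2 — lb-2 pages on-call.
  worker-1: +90 → 105 < 110
No further pages.

app-a, db-r, queue-1, worker-1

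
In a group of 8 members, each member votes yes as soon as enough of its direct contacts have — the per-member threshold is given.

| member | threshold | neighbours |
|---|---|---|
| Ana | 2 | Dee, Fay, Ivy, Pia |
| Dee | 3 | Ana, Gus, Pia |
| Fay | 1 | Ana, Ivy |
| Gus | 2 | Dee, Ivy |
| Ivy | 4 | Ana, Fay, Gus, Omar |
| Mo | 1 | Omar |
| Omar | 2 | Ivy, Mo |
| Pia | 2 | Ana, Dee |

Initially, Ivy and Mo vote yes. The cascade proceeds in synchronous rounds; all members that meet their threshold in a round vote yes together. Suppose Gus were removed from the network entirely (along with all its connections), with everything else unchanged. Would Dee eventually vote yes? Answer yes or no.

no

With Gus removed:
Round 1 — Ivy, Mo vote yes (initial).
Round 2 — checking thresholds:
  Ana: 1 of 4 neighbours < 2, holds.
  Fay: 1 of 2 neighbours ≥ 1, votes yes.
  Omar: 2 of 2 neighbours ≥ 2, votes yes.
Round 3 — checking thresholds:
  Ana: 2 of 4 neighbours ≥ 2, votes yes.
Round 4 — no new yes votes; cascade stops.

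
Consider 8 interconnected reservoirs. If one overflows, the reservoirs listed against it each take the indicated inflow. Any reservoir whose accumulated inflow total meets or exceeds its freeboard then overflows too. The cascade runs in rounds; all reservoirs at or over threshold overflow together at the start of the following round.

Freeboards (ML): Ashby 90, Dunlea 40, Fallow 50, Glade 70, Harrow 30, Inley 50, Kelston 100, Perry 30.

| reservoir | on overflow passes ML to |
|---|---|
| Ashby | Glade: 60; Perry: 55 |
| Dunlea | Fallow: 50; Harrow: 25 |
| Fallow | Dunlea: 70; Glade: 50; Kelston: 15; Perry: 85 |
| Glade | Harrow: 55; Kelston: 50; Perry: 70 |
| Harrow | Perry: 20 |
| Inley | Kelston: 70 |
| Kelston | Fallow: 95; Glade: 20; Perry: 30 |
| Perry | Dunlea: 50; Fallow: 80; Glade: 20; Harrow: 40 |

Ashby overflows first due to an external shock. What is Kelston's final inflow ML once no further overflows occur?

Round 1 — Ashby overflows (initial).
  Glade: +60 → 60 < 70
  Perry: +55 → 55 ≥ 30
Round 2 — Perry overflows.
  Dunlea: +50 → 50 ≥ 40
  Fallow: +80 → 80 ≥ 50
  Glade: +20 → 80 ≥ 70
  Harrow: +40 → 40 ≥ 30
Round 3 — Dunlea, Fallow, Glade, Harrow overflow.
  Kelston: +15+50 → 65 < 100
No further overflows.

65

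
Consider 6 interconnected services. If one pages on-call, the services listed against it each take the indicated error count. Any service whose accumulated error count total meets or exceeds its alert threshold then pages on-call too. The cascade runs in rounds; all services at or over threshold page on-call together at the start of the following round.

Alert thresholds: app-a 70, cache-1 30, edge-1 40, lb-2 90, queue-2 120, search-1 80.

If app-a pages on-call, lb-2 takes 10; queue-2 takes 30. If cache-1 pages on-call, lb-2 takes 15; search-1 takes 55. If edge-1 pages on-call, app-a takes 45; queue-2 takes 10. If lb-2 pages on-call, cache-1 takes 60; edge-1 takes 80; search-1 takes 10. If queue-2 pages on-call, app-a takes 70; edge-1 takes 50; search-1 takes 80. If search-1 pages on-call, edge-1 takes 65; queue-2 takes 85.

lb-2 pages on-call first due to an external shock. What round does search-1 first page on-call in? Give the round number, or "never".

never

Round 1 — lb-2 pages on-call (initial).
  cache-1: +60 → 60 ≥ 30
  edge-1: +80 → 80 ≥ 40
  search-1: +10 → 10 < 80
Round 2 — cache-1, edge-1 page on-call.
  app-a: +45 → 45 < 70
  queue-2: +10 → 10 < 120
  search-1: +55 → 65 < 80
No further pages.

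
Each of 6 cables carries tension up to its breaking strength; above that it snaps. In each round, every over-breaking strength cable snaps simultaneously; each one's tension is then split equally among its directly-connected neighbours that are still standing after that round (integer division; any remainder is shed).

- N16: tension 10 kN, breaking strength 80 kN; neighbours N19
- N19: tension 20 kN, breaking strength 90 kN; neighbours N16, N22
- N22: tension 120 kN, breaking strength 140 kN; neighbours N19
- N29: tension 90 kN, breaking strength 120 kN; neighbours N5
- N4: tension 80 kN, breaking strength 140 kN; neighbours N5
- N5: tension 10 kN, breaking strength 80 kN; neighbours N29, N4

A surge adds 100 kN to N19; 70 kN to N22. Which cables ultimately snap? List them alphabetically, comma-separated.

N16, N19, N22

Round 1 — N19 at 120 > 90; N22 at 190 > 140. N19, N22 snap.
  N19 sheds 120 kN to N16: 120 each.
    N16: 10+120 = 130 > 80
  N22 sheds 190 kN: no online neighbours, lost.
Round 2 — N16 snaps.
  N16 sheds 130 kN: no online neighbours, lost.
No further breaks.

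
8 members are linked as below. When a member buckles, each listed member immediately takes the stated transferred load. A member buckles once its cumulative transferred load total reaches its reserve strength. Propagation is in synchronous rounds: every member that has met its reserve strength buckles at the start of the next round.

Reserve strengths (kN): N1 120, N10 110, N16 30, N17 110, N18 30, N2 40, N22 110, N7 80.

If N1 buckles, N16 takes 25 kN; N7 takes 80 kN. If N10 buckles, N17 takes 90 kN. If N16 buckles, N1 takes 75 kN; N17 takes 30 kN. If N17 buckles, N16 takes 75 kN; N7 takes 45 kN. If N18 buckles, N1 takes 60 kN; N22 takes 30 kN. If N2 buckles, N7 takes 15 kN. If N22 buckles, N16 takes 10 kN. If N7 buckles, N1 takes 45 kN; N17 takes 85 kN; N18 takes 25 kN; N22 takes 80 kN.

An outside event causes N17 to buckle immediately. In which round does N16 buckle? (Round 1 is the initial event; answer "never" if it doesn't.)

Round 1 — N17 buckles (initial).
  N16: +75 → 75 ≥ 30
  N7: +45 → 45 < 80
Round 2 — N16 buckles.
  N1: +75 → 75 < 120
No further bucklings.

2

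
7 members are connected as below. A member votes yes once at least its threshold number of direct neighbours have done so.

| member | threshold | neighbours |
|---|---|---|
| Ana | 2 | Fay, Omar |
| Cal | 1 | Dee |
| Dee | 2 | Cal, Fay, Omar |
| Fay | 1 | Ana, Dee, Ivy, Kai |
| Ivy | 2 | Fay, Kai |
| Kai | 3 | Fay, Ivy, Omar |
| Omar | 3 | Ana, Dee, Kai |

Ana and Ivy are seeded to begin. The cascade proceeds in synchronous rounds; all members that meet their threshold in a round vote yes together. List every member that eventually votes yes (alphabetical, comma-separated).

Ana, Fay, Ivy

Round 1 — Ana, Ivy vote yes (initial).
Round 2 — checking thresholds:
  Fay: 2 of 4 neighbours ≥ 1, votes yes.
  Kai: 1 of 3 neighbours < 3, not yet.
  Omar: 1 of 3 neighbours < 3, not yet.
Round 3 — no new yes votes; cascade stops.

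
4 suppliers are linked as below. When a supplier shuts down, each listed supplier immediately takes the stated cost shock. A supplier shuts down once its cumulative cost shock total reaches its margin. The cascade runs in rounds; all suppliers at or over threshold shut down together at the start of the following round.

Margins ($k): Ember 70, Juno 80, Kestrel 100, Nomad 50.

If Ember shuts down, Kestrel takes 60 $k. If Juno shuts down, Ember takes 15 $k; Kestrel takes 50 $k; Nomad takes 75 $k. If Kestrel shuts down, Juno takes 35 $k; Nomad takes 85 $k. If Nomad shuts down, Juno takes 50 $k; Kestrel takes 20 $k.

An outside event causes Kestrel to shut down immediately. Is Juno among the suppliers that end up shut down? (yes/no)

Round 1 — Kestrel shuts down (initial).
  Juno: +35 → 35 < 80
  Nomad: +85 → 85 ≥ 50
Round 2 — Nomad shuts down.
  Juno: +50 → 85 ≥ 80
Round 3 — Juno shuts down.
  Ember: +15 → 15 < 70
No further shutdowns.

yes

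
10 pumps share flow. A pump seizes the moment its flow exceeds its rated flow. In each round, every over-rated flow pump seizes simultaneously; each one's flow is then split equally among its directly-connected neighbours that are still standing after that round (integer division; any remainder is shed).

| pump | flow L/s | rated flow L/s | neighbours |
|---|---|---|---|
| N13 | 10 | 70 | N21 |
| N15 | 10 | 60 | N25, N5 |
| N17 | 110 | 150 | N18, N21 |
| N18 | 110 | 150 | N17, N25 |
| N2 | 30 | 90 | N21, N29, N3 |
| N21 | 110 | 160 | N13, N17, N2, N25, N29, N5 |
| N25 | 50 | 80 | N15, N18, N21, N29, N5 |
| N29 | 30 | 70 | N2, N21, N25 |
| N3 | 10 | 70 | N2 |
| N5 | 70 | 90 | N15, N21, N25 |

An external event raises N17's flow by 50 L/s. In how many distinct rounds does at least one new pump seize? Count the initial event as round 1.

6

Round 1 — N17 at 160 > 150. N17 seizes.
  N17 sheds 160 L/s to N18, N21: 80 each.
    N18: 110+80 = 190 > 150
    N21: 110+80 = 190 > 160
Round 2 — N18, N21 seize.
  N18 sheds 190 L/s to N25: 190 each.
    N25: 50+190 = 240 > 80
  N21 sheds 190 L/s to N13, N2, N25, N29, N5: 38 each.
    N13: 10+38 = 48 ≤ 70
    N2: 30+38 = 68 ≤ 90
    N25: 240+38 = 278 > 80
    N29: 30+38 = 68 ≤ 70
    N5: 70+38 = 108 > 90
Round 3 — N25, N5 seize.
  N25 sheds 278 L/s to N15, N29: 139 each.
    N15: 10+139 = 149 > 60
    N29: 68+139 = 207 > 70
  N5 sheds 108 L/s to N15: 108 each.
    N15: 149+108 = 257 > 60
Round 4 — N15, N29 seize.
  N15 sheds 257 L/s: no online neighbours, lost.
  N29 sheds 207 L/s to N2: 207 each.
    N2: 68+207 = 275 > 90
Round 5 — N2 seizes.
  N2 sheds 275 L/s to N3: 275 each.
    N3: 10+275 = 285 > 70
Round 6 — N3 seizes.
  N3 sheds 285 L/s: no online neighbours, lost.
No further seizures.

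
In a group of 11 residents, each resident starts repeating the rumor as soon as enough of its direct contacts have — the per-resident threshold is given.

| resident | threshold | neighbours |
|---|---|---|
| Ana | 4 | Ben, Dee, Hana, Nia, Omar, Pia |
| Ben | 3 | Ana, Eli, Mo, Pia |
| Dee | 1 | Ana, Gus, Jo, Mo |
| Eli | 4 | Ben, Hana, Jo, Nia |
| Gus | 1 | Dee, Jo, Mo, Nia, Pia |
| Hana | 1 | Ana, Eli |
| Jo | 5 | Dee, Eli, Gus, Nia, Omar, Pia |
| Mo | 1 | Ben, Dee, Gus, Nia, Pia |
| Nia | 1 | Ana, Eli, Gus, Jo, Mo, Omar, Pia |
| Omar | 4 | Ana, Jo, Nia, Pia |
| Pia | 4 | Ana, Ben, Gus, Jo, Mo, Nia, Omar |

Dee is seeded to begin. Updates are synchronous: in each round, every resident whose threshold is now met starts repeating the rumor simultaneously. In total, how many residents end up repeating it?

Round 1 — Dee starts repeating the rumor (initial).
Round 2 — checking thresholds:
  Ana: 1 of 6 neighbours < 4, not yet.
  Gus: 1 of 5 neighbours ≥ 1, starts repeating the rumor.
  Jo: 1 of 6 neighbours < 5, not yet.
  Mo: 1 of 5 neighbours ≥ 1, starts repeating the rumor.
Round 3 — checking thresholds:
  Ana: 1 of 6 neighbours < 4, not yet.
  Ben: 1 of 4 neighbours < 3, not yet.
  Jo: 2 of 6 neighbours < 5, not yet.
  Nia: 2 of 7 neighbours ≥ 1, starts repeating the rumor.
  Pia: 2 of 7 neighbours < 4, not yet.
Round 4 — no new spreads; cascade stops.

4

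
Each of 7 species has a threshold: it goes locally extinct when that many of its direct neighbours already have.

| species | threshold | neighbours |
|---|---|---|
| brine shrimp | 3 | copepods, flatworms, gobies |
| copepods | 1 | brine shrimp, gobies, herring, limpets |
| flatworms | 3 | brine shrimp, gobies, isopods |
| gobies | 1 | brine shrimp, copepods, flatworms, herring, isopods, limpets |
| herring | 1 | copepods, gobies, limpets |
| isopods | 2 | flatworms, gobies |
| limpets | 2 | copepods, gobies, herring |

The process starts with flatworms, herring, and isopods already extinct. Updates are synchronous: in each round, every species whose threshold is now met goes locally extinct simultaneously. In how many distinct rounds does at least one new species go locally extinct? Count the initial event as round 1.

Round 1 — flatworms, herring, isopods go locally extinct (initial).
Round 2 — checking thresholds:
  brine shrimp: 1 of 3 neighbours < 3, not yet.
  copepods: 1 of 4 neighbours ≥ 1, goes locally extinct.
  gobies: 3 of 6 neighbours ≥ 1, goes locally extinct.
  limpets: 1 of 3 neighbours < 2, not yet.
Round 3 — checking thresholds:
  brine shrimp: 3 of 3 neighbours ≥ 3, goes locally extinct.
  limpets: 3 of 3 neighbours ≥ 2, goes locally extinct.
Round 4 — no new extinctions; cascade stops.

3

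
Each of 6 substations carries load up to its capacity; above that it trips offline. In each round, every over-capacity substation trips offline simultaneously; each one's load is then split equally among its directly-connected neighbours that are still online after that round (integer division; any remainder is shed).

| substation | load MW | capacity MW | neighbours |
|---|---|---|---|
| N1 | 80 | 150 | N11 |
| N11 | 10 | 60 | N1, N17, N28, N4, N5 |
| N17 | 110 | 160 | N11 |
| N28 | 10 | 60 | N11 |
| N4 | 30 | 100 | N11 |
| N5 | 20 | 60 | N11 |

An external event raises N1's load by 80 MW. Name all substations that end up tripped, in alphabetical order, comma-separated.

N1, N11, N5

Round 1 — N1 at 160 > 150. N1 trips offline.
  N1 sheds 160 MW to N11: 160 each.
    N11: 10+160 = 170 > 60
Round 2 — N11 trips offline.
  N11 sheds 170 MW to N17, N28, N4, N5: 42 each (2 lost).
    N17: 110+42 = 152 ≤ 160
    N28: 10+42 = 52 ≤ 60
    N4: 30+42 = 72 ≤ 100
    N5: 20+42 = 62 > 60
Round 3 — N5 trips offline.
  N5 sheds 62 MW: no online neighbours, lost.
No further trips.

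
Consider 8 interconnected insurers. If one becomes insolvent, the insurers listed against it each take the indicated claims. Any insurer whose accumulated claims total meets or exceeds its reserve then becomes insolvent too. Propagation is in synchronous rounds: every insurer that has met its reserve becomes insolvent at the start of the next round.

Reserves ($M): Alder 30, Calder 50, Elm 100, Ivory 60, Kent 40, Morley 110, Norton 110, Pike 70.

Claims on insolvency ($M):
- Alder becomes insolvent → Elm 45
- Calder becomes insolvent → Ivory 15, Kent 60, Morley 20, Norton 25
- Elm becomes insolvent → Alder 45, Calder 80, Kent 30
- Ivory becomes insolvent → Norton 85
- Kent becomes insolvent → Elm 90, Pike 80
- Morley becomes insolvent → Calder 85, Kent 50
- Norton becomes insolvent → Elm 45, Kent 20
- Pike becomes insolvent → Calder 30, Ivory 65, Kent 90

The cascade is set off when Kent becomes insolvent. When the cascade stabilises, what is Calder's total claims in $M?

Round 1 — Kent becomes insolvent (initial).
  Elm: +90 → 90 < 100
  Pike: +80 → 80 ≥ 70
Round 2 — Pike becomes insolvent.
  Calder: +30 → 30 < 50
  Ivory: +65 → 65 ≥ 60
Round 3 — Ivory becomes insolvent.
  Norton: +85 → 85 < 110
No further insolvencies.

30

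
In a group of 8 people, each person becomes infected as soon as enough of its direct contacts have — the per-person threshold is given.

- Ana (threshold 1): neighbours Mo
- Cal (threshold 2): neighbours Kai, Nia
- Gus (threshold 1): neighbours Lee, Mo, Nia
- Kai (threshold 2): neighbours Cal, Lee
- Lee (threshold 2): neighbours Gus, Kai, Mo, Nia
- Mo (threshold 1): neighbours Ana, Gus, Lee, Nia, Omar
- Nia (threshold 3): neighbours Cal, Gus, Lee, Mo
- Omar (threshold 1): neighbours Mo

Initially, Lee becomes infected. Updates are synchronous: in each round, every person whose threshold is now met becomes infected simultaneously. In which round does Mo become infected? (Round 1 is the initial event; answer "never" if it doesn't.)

Round 1 — Lee becomes infected (initial).
Round 2 — checking thresholds:
  Gus: 1 of 3 neighbours ≥ 1, becomes infected.
  Kai: 1 of 2 neighbours < 2, holds.
  Mo: 1 of 5 neighbours ≥ 1, becomes infected.
  Nia: 1 of 4 neighbours < 3, holds.
Round 3 — checking thresholds:
  Ana: 1 of 1 neighbours ≥ 1, becomes infected.
  Kai: 1 of 2 neighbours < 2, holds.
  Nia: 3 of 4 neighbours ≥ 3, becomes infected.
  Omar: 1 of 1 neighbours ≥ 1, becomes infected.
Round 4 — no new infections; cascade stops.

2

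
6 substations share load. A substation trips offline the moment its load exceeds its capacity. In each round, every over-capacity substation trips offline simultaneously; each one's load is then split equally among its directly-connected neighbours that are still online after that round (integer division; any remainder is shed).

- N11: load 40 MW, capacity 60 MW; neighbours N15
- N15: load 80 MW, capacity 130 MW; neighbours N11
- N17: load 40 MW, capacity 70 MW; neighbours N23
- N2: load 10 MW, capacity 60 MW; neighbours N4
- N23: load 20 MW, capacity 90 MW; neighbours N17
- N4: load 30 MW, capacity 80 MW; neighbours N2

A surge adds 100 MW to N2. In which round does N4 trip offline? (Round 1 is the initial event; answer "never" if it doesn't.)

2

Round 1 — N2 at 110 > 60. N2 trips offline.
  N2 sheds 110 MW to N4: 110 each.
    N4: 30+110 = 140 > 80
Round 2 — N4 trips offline.
  N4 sheds 140 MW: no online neighbours, lost.
No further trips.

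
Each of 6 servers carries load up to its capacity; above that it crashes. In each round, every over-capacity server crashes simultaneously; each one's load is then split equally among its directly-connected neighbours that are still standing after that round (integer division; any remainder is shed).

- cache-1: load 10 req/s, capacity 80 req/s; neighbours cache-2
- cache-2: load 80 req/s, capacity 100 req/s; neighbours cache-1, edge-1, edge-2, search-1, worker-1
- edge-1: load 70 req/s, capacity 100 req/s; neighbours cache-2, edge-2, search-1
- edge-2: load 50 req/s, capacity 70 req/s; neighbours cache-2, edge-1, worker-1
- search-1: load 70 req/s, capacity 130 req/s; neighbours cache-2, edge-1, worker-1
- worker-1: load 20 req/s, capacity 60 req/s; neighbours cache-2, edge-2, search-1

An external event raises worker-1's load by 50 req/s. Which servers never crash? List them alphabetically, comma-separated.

Round 1 — worker-1 at 70 > 60. worker-1 crashes.
  worker-1 sheds 70 req/s to cache-2, edge-2, search-1: 23 each (1 lost).
    cache-2: 80+23 = 103 > 100
    edge-2: 50+23 = 73 > 70
    search-1: 70+23 = 93 ≤ 130
Round 2 — cache-2, edge-2 crash.
  cache-2 sheds 103 req/s to cache-1, edge-1, search-1: 34 each (1 lost).
    cache-1: 10+34 = 44 ≤ 80
    edge-1: 70+34 = 104 > 100
    search-1: 93+34 = 127 ≤ 130
  edge-2 sheds 73 req/s to edge-1: 73 each.
    edge-1: 104+73 = 177 > 100
Round 3 — edge-1 crashes.
  edge-1 sheds 177 req/s to search-1: 177 each.
    search-1: 127+177 = 304 > 130
Round 4 — search-1 crashes.
  search-1 sheds 304 req/s: no online neighbours, lost.
No further crashes.

cache-1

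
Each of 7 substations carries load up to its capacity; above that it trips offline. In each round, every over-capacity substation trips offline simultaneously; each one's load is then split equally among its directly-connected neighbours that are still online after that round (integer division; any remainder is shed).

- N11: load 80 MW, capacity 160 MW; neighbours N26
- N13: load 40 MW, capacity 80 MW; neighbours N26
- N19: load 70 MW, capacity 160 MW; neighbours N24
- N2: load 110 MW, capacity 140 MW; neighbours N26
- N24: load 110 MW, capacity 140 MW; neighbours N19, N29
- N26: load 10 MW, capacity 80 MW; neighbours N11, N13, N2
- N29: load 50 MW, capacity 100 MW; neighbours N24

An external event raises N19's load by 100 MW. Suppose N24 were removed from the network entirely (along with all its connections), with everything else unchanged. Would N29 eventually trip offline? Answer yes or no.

no

With N24 removed:
Round 1 — N19 at 170 > 160. N19 trips offline.
  N19 sheds 170 MW: no online neighbours, lost.
No further trips.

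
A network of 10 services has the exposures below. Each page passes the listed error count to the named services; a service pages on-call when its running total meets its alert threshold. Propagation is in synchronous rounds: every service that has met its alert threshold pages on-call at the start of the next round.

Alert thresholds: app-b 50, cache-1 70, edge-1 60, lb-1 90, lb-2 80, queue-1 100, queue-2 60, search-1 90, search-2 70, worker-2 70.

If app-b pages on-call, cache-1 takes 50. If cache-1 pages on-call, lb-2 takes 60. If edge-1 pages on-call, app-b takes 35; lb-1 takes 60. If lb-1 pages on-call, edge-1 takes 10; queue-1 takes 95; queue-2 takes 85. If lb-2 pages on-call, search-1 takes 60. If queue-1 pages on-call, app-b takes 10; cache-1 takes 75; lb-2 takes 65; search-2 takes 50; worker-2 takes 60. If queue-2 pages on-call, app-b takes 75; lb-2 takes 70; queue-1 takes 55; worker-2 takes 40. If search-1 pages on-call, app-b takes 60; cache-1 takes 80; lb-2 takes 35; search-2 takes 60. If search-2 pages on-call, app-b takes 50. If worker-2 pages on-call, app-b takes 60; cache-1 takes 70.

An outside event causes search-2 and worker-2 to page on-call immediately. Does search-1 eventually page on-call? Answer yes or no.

Round 1 — search-2, worker-2 page on-call (initial).
  app-b: +50+60 → 110 ≥ 50
  cache-1: +70 → 70 ≥ 70
Round 2 — app-b, cache-1 page on-call.
  lb-2: +60 → 60 < 80
No further pages.

no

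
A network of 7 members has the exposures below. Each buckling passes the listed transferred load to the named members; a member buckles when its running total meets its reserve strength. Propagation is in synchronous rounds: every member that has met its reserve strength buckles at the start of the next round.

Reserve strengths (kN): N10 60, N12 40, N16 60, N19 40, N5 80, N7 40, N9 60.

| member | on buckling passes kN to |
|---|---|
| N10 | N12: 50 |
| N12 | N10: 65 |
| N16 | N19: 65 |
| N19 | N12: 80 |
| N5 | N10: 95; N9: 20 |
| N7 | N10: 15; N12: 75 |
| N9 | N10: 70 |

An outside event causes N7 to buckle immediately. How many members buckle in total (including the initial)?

3

Round 1 — N7 buckles (initial).
  N10: +15 → 15 < 60
  N12: +75 → 75 ≥ 40
Round 2 — N12 buckles.
  N10: +65 → 80 ≥ 60
Round 3 — N10 buckles.
No further bucklings.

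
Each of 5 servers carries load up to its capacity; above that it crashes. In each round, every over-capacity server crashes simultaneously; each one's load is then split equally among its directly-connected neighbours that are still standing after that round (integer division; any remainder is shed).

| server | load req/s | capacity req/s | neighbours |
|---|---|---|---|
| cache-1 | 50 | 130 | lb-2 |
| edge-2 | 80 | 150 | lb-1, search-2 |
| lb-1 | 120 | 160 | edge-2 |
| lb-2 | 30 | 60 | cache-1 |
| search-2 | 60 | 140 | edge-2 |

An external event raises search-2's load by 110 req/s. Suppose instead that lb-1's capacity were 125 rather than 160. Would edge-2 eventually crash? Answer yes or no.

yes

With lb-1's capacity at 125:
Round 1 — search-2 at 170 > 140. search-2 crashes.
  search-2 sheds 170 req/s to edge-2: 170 each.
    edge-2: 80+170 = 250 > 150
Round 2 — edge-2 crashes.
  edge-2 sheds 250 req/s to lb-1: 250 each.
    lb-1: 120+250 = 370 > 125
Round 3 — lb-1 crashes.
  lb-1 sheds 370 req/s: no online neighbours, lost.
No further crashes.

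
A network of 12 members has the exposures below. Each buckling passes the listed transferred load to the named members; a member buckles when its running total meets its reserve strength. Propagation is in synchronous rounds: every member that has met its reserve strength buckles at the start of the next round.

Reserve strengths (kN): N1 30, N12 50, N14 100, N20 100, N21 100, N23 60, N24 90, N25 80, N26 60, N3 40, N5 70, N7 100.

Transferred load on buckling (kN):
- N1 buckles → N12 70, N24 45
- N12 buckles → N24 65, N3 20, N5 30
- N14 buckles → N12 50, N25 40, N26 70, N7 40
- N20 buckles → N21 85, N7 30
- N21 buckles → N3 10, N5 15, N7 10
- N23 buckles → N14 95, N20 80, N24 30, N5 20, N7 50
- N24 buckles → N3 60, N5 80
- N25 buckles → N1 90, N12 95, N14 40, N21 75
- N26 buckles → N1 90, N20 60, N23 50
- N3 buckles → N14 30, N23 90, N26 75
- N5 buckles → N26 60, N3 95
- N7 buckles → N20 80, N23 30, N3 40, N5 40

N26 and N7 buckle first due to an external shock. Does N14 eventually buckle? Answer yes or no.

yes

Round 1 — N26, N7 buckle (initial).
  N1: +90 → 90 ≥ 30
  N20: +60+80 → 140 ≥ 100
  N23: +50+30 → 80 ≥ 60
  N3: +40 → 40 ≥ 40
  N5: +40 → 40 < 70
Round 2 — N1, N20, N23, N3 buckle.
  N12: +70 → 70 ≥ 50
  N14: +95+30 → 125 ≥ 100
  N21: +85 → 85 < 100
  N24: +45+30 → 75 < 90
  N5: +20 → 60 < 70
Round 3 — N12, N14 buckle.
  N24: +65 → 140 ≥ 90
  N25: +40 → 40 < 80
  N5: +30 → 90 ≥ 70
Round 4 — N24, N5 buckle.
No further bucklings.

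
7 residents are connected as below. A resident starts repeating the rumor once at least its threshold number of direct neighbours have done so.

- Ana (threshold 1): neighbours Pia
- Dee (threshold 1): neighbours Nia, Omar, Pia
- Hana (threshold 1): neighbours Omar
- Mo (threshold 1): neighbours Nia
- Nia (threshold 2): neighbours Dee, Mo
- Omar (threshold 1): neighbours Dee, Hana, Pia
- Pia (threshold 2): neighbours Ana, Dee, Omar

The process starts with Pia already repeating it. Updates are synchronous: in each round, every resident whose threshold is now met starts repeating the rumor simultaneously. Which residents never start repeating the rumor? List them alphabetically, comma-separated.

Round 1 — Pia starts repeating the rumor (initial).
Round 2 — checking thresholds:
  Ana: 1 of 1 neighbours ≥ 1, starts repeating the rumor.
  Dee: 1 of 3 neighbours ≥ 1, starts repeating the rumor.
  Omar: 1 of 3 neighbours ≥ 1, starts repeating the rumor.
Round 3 — checking thresholds:
  Hana: 1 of 1 neighbours ≥ 1, starts repeating the rumor.
  Nia: 1 of 2 neighbours < 2, not yet.
Round 4 — no new spreads; cascade stops.

Mo, Nia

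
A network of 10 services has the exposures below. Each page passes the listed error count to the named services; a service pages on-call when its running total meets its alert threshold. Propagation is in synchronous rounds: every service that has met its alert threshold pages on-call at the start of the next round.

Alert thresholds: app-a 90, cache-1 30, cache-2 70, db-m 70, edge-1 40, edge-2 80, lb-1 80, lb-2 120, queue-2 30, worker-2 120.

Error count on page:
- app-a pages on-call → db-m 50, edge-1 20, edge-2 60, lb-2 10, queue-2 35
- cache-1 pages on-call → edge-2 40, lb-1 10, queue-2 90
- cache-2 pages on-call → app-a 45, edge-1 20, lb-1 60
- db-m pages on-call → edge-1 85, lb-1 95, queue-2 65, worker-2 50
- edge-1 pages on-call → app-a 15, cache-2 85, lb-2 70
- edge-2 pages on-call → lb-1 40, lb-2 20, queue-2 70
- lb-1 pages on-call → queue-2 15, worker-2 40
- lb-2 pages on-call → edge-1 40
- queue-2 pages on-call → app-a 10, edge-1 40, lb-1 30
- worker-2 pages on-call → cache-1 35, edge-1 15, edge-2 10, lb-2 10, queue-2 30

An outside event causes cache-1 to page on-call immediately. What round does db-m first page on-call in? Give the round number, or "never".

Round 1 — cache-1 pages on-call (initial).
  edge-2: +40 → 40 < 80
  lb-1: +10 → 10 < 80
  queue-2: +90 → 90 ≥ 30
Round 2 — queue-2 pages on-call.
  app-a: +10 → 10 < 90
  edge-1: +40 → 40 ≥ 40
  lb-1: +30 → 40 < 80
Round 3 — edge-1 pages on-call.
  app-a: +15 → 25 < 90
  cache-2: +85 → 85 ≥ 70
  lb-2: +70 → 70 < 120
Round 4 — cache-2 pages on-call.
  app-a: +45 → 70 < 90
  lb-1: +60 → 100 ≥ 80
Round 5 — lb-1 pages on-call.
  worker-2: +40 → 40 < 120
No further pages.

never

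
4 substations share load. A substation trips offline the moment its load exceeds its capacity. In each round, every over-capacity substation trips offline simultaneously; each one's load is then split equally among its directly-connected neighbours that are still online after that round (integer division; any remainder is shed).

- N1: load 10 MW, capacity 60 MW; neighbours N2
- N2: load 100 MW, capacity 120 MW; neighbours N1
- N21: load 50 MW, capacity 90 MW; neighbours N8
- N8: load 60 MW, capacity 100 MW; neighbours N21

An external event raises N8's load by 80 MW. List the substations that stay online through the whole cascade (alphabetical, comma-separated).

N1, N2

Round 1 — N8 at 140 > 100. N8 trips offline.
  N8 sheds 140 MW to N21: 140 each.
    N21: 50+140 = 190 > 90
Round 2 — N21 trips offline.
  N21 sheds 190 MW: no online neighbours, lost.
No further trips.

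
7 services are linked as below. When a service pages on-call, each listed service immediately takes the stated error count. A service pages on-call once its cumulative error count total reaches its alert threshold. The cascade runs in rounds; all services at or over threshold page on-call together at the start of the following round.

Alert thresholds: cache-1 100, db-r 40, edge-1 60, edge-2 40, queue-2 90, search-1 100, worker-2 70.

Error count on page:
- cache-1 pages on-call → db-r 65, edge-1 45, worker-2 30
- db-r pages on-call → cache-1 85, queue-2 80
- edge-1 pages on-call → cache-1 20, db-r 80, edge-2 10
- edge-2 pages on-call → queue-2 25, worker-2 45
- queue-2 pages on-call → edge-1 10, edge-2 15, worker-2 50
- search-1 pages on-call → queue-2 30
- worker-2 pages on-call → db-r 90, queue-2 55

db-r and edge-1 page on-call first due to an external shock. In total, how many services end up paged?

Round 1 — db-r, edge-1 page on-call (initial).
  cache-1: +85+20 → 105 ≥ 100
  edge-2: +10 → 10 < 40
  queue-2: +80 → 80 < 90
Round 2 — cache-1 pages on-call.
  worker-2: +30 → 30 < 70
No further pages.

3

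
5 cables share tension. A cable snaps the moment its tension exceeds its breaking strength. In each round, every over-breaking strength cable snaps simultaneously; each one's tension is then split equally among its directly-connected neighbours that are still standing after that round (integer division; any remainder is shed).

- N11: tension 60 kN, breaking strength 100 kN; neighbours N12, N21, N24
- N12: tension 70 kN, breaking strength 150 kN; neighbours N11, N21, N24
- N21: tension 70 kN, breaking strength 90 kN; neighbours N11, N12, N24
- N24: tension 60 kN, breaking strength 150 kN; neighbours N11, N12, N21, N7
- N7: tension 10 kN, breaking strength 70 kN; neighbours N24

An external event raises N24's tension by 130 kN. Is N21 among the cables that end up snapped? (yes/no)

yes

Round 1 — N24 at 190 > 150. N24 snaps.
  N24 sheds 190 kN to N11, N12, N21, N7: 47 each (2 lost).
    N11: 60+47 = 107 > 100
    N12: 70+47 = 117 ≤ 150
    N21: 70+47 = 117 > 90
    N7: 10+47 = 57 ≤ 70
Round 2 — N11, N21 snap.
  N11 sheds 107 kN to N12: 107 each.
    N12: 117+107 = 224 > 150
  N21 sheds 117 kN to N12: 117 each.
    N12: 224+117 = 341 > 150
Round 3 — N12 snaps.
  N12 sheds 341 kN: no online neighbours, lost.
No further breaks.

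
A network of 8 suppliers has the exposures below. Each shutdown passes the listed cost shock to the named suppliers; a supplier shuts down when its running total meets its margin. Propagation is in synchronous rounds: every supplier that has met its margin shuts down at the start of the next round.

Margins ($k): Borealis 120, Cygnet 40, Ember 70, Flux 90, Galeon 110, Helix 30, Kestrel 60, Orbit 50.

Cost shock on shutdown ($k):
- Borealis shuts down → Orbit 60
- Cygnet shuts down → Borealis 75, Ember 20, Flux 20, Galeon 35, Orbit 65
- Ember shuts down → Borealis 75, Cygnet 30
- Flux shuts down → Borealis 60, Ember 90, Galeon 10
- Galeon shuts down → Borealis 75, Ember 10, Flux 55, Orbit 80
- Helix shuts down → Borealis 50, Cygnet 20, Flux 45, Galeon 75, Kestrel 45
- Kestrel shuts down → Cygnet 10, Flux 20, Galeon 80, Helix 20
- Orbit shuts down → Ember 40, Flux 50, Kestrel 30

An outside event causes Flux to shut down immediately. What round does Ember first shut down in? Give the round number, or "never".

2

Round 1 — Flux shuts down (initial).
  Borealis: +60 → 60 < 120
  Ember: +90 → 90 ≥ 70
  Galeon: +10 → 10 < 110
Round 2 — Ember shuts down.
  Borealis: +75 → 135 ≥ 120
  Cygnet: +30 → 30 < 40
Round 3 — Borealis shuts down.
  Orbit: +60 → 60 ≥ 50
Round 4 — Orbit shuts down.
  Kestrel: +30 → 30 < 60
No further shutdowns.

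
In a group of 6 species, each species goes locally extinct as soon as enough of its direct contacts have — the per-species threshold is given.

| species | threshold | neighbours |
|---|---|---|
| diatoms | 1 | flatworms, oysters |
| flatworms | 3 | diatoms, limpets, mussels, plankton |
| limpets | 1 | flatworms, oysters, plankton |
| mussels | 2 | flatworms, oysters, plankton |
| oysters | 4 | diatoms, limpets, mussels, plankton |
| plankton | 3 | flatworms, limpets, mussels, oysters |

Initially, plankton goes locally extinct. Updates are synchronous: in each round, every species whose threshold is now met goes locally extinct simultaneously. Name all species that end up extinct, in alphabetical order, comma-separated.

limpets, plankton

Round 1 — plankton goes locally extinct (initial).
Round 2 — checking thresholds:
  flatworms: 1 of 4 neighbours < 3, not yet.
  limpets: 1 of 3 neighbours ≥ 1, goes locally extinct.
  mussels: 1 of 3 neighbours < 2, not yet.
  oysters: 1 of 4 neighbours < 4, not yet.
Round 3 — no new extinctions; cascade stops.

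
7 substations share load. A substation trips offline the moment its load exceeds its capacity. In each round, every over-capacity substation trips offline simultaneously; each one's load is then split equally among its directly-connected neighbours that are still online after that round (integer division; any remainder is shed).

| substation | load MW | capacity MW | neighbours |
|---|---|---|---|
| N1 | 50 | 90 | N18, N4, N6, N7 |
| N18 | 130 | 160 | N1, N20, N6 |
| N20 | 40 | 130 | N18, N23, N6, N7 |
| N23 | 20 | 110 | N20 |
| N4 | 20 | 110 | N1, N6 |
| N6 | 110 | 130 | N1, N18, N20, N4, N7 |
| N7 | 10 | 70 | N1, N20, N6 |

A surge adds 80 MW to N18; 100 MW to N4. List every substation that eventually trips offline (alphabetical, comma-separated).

Round 1 — N18 at 210 > 160; N4 at 120 > 110. N18, N4 trip offline.
  N18 sheds 210 MW to N1, N20, N6: 70 each.
    N1: 50+70 = 120 > 90
    N20: 40+70 = 110 ≤ 130
    N6: 110+70 = 180 > 130
  N4 sheds 120 MW to N1, N6: 60 each.
    N1: 120+60 = 180 > 90
    N6: 180+60 = 240 > 130
Round 2 — N1, N6 trip offline.
  N1 sheds 180 MW to N7: 180 each.
    N7: 10+180 = 190 > 70
  N6 sheds 240 MW to N20, N7: 120 each.
    N20: 110+120 = 230 > 130
    N7: 190+120 = 310 > 70
Round 3 — N20, N7 trip offline.
  N20 sheds 230 MW to N23: 230 each.
    N23: 20+230 = 250 > 110
  N7 sheds 310 MW: no online neighbours, lost.
Round 4 — N23 trips offline.
  N23 sheds 250 MW: no online neighbours, lost.
No further trips.

N1, N18, N20, N23, N4, N6, N7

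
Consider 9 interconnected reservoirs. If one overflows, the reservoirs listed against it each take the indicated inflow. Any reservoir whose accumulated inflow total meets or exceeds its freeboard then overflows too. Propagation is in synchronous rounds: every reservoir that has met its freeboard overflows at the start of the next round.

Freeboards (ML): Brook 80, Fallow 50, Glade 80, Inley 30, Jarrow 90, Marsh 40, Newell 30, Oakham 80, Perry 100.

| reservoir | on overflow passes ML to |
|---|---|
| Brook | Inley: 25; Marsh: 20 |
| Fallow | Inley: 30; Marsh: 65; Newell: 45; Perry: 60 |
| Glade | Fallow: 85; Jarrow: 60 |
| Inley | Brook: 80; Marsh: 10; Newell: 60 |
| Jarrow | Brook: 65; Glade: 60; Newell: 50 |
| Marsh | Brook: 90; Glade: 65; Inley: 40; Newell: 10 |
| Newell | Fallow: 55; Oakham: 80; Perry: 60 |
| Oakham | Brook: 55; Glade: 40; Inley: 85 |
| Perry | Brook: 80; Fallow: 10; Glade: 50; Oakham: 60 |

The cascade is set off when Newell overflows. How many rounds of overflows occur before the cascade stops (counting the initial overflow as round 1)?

4

Round 1 — Newell overflows (initial).
  Fallow: +55 → 55 ≥ 50
  Oakham: +80 → 80 ≥ 80
  Perry: +60 → 60 < 100
Round 2 — Fallow, Oakham overflow.
  Brook: +55 → 55 < 80
  Glade: +40 → 40 < 80
  Inley: +30+85 → 115 ≥ 30
  Marsh: +65 → 65 ≥ 40
  Perry: +60 → 120 ≥ 100
Round 3 — Inley, Marsh, Perry overflow.
  Brook: +80+90+80 → 305 ≥ 80
  Glade: +65+50 → 155 ≥ 80
Round 4 — Brook, Glade overflow.
  Jarrow: +60 → 60 < 90
No further overflows.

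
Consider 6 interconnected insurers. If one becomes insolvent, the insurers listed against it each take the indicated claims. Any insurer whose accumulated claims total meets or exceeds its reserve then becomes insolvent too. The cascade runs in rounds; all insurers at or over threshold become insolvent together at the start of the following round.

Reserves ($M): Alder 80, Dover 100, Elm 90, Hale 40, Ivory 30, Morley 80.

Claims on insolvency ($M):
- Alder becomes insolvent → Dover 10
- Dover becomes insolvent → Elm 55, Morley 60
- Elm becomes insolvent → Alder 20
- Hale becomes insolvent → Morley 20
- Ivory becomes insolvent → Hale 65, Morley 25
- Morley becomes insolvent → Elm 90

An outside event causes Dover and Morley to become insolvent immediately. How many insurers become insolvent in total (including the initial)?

3

Round 1 — Dover, Morley become insolvent (initial).
  Elm: +55+90 → 145 ≥ 90
Round 2 — Elm becomes insolvent.
  Alder: +20 → 20 < 80
No further insolvencies.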